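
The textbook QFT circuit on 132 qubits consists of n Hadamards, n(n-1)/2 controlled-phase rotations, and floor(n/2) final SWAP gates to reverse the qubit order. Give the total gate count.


Hadamard gates: 132
Controlled rotations: n*(n-1)/2 = 132*131/2 = 8646
SWAP gates: floor(n/2) = floor(132/2) = 66
Total = 132 + 8646 + 66
= 8844

8844


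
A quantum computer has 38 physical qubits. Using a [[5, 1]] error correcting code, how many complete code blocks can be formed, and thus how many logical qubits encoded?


Each code block uses 5 physical qubits for 1 logical qubit(s).
Number of complete blocks = floor(38 / 5) = 7
Logical qubits = 7 * 1
= 7

7


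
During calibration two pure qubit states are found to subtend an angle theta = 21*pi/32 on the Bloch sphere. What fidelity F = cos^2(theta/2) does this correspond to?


For states separated by angle theta on Bloch sphere:
F = cos^2(theta/2)
theta = 21*pi/32 = 2.0617
theta/2 = 1.0308
cos(theta/2) = 0.5141
F = 0.2643

0.2643


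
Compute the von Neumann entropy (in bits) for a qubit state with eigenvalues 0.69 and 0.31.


S = -p*log2(p) - (1-p)*log2(1-p)
p = 0.6900, 1-p = 0.3100
= -0.6900 * log2(0.6900) - 0.3100 * log2(0.3100)
= -(-0.3694) - (-0.5238)
= 0.8932

0.8932


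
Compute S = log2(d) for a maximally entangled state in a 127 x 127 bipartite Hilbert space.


For a maximally entangled state in d x d:
S = log2(d) = log2(127)
= 6.9887

6.9887


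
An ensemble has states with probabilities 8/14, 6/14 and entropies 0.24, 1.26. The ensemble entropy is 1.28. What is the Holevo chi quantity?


chi = S(rho) - sum_i p_i * S(rho_i)
Weighted entropy = 8/14 * 0.24 + 6/14 * 1.26
= 0.6771
chi = 1.28 - 0.6771
= 0.6029

0.6029


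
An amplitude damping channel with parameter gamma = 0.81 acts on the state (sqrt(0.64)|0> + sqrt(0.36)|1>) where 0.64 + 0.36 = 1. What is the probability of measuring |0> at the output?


For amplitude damping with parameter gamma on state sqrt(a)|0> + sqrt(b)|1>:
alpha^2 = 0.64, beta^2 = 0.36
P(|0>) = alpha^2 + gamma * beta^2
= 0.64 + 0.81 * 0.36
= 0.64 + 0.2916
= 0.9316

0.9316


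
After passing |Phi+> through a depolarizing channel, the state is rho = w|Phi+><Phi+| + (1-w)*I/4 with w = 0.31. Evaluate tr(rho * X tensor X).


|Phi+> = (|00> + |11>)/sqrt(2)
For the pure Bell state, <X_A X_B> = +1 (Bell-state Pauli correlator).
The maximally-mixed part I/4 has tr(I/4 * P tensor P) = 0 for any traceless Pauli P.
So <X_A X_B>_rho = w * (+1) + (1 - w) * 0
= 0.31 * (+1)
= 0.3100

0.3100


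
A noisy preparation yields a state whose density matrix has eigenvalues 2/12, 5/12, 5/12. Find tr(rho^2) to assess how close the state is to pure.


tr(rho^2) = sum of eigenvalues squared
= (2/12)^2 + (5/12)^2 + (5/12)^2
= (4 + 25 + 25) / 144
= 54/144
= 0.3750

0.3750


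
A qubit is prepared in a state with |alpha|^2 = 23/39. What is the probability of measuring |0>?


|alpha|^2 = 23/39 = 0.5897
|beta|^2 = 1 - 23/39 = 16/39 = 0.4103
P(|0>) = |alpha|^2 = 0.5897

0.5897


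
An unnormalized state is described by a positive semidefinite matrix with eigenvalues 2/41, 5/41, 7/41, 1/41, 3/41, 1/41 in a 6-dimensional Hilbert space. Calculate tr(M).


tr(M) = sum of eigenvalues
= 2/41 + 5/41 + 7/41 + 1/41 + 3/41 + 1/41
= 19/41
= 0.4634

0.4634


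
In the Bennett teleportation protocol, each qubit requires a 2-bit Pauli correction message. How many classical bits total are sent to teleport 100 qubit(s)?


Quantum teleportation requires 2 classical bits per qubit teleported.
100 qubit(s) -> 2 * 100 = 200 classical bits

200


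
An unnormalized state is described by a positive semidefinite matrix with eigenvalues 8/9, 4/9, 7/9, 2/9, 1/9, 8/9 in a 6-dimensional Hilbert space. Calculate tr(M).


tr(M) = sum of eigenvalues
= 8/9 + 4/9 + 7/9 + 2/9 + 1/9 + 8/9
= 30/9
= 3.3333

3.3333


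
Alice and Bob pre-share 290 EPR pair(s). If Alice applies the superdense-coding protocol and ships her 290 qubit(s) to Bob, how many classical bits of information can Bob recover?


Superdense coding allows 2 classical bits per shared entangled pair.
290 pair(s) -> 2 * 290 = 580 classical bits

580


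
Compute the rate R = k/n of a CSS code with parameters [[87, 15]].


Code rate R = k/n
= 15/87
= 0.1724

0.1724


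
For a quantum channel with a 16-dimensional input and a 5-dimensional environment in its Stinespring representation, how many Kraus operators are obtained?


Tracing out the environment in an orthonormal basis {|i>_E} gives Kraus operators K_i = <i|_E U |0>_E.
Number of Kraus operators = dim(H_env) = d_env
= 5

5


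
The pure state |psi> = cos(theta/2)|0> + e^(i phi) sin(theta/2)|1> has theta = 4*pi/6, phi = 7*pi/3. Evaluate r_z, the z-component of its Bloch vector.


theta = 2.0944, phi = 7.3304
r_z = cos(theta) = -0.5000

-0.5000


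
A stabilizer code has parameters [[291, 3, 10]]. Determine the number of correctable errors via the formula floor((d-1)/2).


Code parameters: [[291, 3, 10]], distance d = 10.
Number of correctable errors = floor((d-1)/2)
= floor((10 - 1)/2)
= floor(9/2)
= 4

4


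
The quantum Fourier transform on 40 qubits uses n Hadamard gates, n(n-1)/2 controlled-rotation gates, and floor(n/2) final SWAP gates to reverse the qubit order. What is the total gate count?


Hadamard gates: 40
Controlled rotations: n*(n-1)/2 = 40*39/2 = 780
SWAP gates: floor(n/2) = floor(40/2) = 20
Total = 40 + 780 + 20
= 840

840


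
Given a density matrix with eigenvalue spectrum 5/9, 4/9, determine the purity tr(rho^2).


tr(rho^2) = sum of eigenvalues squared
= (5/9)^2 + (4/9)^2
= (25 + 16) / 81
= 41/81
= 0.5062

0.5062


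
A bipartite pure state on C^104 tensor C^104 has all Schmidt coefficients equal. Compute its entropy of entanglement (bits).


For a maximally entangled state in d x d:
S = log2(d) = log2(104)
= 6.7004

6.7004


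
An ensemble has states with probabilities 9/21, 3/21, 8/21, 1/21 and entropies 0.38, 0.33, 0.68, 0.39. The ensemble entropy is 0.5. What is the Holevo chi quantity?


chi = S(rho) - sum_i p_i * S(rho_i)
Weighted entropy = 9/21 * 0.38 + 3/21 * 0.33 + 8/21 * 0.68 + 1/21 * 0.39
= 0.4876
chi = 0.5 - 0.4876
= 0.0124

0.0124


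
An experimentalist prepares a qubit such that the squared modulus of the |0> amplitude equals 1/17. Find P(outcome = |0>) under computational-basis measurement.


|alpha|^2 = 1/17 = 0.0588
|beta|^2 = 1 - 1/17 = 16/17 = 0.9412
P(|0>) = |alpha|^2 = 0.0588

0.0588


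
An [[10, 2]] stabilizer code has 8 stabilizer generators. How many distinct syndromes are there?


Each stabilizer generator gives a binary (+1 or -1) measurement outcome.
With 8 independent generators:
Total syndromes = 2^8
= 256

256


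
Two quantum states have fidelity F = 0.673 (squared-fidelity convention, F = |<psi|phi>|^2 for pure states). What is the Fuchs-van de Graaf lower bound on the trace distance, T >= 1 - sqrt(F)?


Fuchs-van de Graaf (squared-fidelity convention): 1 - sqrt(F) <= T <= sqrt(1 - F).
Lower bound: T >= 1 - sqrt(F)
sqrt(F) = sqrt(0.673) = 0.8204
T >= 1 - 0.8204
T >= 0.1796

0.1796


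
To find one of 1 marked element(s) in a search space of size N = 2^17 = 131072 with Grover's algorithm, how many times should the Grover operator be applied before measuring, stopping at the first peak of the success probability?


After j Grover iterations the success probability is P(j) = sin^2((2j+1)*theta), where sin(theta) = sqrt(k/N).
N = 2^17 = 131072, k = 1
sin(theta) = sqrt(k/N) = 0.002762135864
theta = arcsin(sqrt(k/N)) = 0.002762139376 rad
P(j) reaches its first maximum when (2j+1)*theta is as close as possible to pi/2, i.e. j = round(pi/(4*theta) - 1/2).
pi/(4*theta) - 1/2 = 283.8441
(For comparison, the common estimate pi/4 * sqrt(N/k) = 284.3445; the exact maximiser is used here.)
Optimal iterations = 284

284


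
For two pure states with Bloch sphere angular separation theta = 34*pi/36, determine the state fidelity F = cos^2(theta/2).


For states separated by angle theta on Bloch sphere:
F = cos^2(theta/2)
theta = 34*pi/36 = 2.9671
theta/2 = 1.4835
cos(theta/2) = 0.0872
F = 0.0076

0.0076


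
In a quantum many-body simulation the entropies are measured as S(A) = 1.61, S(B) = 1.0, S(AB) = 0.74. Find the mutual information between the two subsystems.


I(A:B) = S(A) + S(B) - S(AB)
= 1.61 + 1.0 - 0.74
= 1.8700

1.8700


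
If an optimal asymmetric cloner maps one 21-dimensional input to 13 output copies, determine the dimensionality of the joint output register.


Output space = H^(tensor 13) where dim(H) = 21
dim = 21^13
= 441 (after 2 factors)
= 9261 (after 3 factors)
= 194481 (after 4 factors)
= 4084101 (after 5 factors)
= 85766121 (after 6 factors)
= 1801088541 (after 7 factors)
= 37822859361 (after 8 factors)
= 794280046581 (after 9 factors)
= 16679880978201 (after 10 factors)
= 350277500542221 (after 11 factors)
= 7355827511386641 (after 12 factors)
= 154472377739119461 (after 13 factors)
= 154472377739119461

154472377739119461


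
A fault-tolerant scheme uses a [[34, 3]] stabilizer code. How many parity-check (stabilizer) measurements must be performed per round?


For an [[n,k]] stabilizer code:
Number of stabilizer generators = n - k
= 34 - 3
= 31

31


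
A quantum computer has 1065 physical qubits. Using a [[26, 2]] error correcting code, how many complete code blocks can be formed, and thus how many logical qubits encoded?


Each code block uses 26 physical qubits for 2 logical qubit(s).
Number of complete blocks = floor(1065 / 26) = 40
Logical qubits = 40 * 2
= 80

80


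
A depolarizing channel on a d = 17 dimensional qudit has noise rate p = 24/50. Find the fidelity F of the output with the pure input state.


F = (1-p) + p/d
= (1 - 0.4800) + 0.4800/17
= 0.5200 + 0.0282
= 0.5482

0.5482


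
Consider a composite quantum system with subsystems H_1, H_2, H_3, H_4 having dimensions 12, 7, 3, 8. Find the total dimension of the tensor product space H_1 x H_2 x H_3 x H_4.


dim(H_1 x H_2 x H_3 x H_4) = 12 * 7 * 3 * 8
= 84 * 3 * 8
= 252 * 8
= 2016

2016


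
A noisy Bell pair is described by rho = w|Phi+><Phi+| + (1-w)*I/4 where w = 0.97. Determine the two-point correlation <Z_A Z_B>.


|Phi+> = (|00> + |11>)/sqrt(2)
For the pure Bell state, <Z_A Z_B> = +1 (Bell-state Pauli correlator).
The maximally-mixed part I/4 has tr(I/4 * P tensor P) = 0 for any traceless Pauli P.
So <Z_A Z_B>_rho = w * (+1) + (1 - w) * 0
= 0.97 * (+1)
= 0.9700

0.9700


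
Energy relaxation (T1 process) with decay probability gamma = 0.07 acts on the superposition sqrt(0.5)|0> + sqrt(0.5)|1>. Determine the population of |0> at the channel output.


For amplitude damping with parameter gamma on state sqrt(a)|0> + sqrt(b)|1>:
alpha^2 = 0.5, beta^2 = 0.5
P(|0>) = alpha^2 + gamma * beta^2
= 0.5 + 0.07 * 0.5
= 0.5 + 0.0350
= 0.5350

0.5350


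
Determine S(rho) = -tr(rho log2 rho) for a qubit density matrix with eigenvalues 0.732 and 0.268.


S = -p*log2(p) - (1-p)*log2(1-p)
p = 0.7320, 1-p = 0.2680
= -0.7320 * log2(0.7320) - 0.2680 * log2(0.2680)
= -(-0.3295) - (-0.5091)
= 0.8386

0.8386


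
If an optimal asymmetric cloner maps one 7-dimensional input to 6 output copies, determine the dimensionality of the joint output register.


Output space = H^(tensor 6) where dim(H) = 7
dim = 7^6
= 49 (after 2 factors)
= 343 (after 3 factors)
= 2401 (after 4 factors)
= 16807 (after 5 factors)
= 117649 (after 6 factors)
= 117649

117649


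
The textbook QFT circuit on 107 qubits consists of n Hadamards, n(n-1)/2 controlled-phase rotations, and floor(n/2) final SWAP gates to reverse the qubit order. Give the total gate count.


Hadamard gates: 107
Controlled rotations: n*(n-1)/2 = 107*106/2 = 5671
SWAP gates: floor(n/2) = floor(107/2) = 53
Total = 107 + 5671 + 53
= 5831

5831


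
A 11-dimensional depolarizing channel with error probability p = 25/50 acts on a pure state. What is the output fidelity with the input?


F = (1-p) + p/d
= (1 - 0.5000) + 0.5000/11
= 0.5000 + 0.0455
= 0.5455

0.5455


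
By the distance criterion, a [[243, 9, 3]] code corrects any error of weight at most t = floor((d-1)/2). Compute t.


Code parameters: [[243, 9, 3]], distance d = 3.
Number of correctable errors = floor((d-1)/2)
= floor((3 - 1)/2)
= floor(2/2)
= 1

1


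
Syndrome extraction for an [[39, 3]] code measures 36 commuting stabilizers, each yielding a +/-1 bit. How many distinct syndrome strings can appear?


Each stabilizer generator gives a binary (+1 or -1) measurement outcome.
With 36 independent generators:
Total syndromes = 2^36
= 68719476736

68719476736


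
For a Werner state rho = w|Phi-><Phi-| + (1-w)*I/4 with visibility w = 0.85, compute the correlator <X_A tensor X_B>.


|Phi-> = (|00> - |11>)/sqrt(2)
For the pure Bell state, <X_A X_B> = -1 (Bell-state Pauli correlator).
The maximally-mixed part I/4 has tr(I/4 * P tensor P) = 0 for any traceless Pauli P.
So <X_A X_B>_rho = w * (-1) + (1 - w) * 0
= 0.85 * (-1)
= -0.8500

-0.8500


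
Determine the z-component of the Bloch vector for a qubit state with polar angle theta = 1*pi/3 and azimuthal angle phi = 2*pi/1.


theta = 1.0472, phi = 6.2832
r_z = cos(theta) = 0.5000

0.5000


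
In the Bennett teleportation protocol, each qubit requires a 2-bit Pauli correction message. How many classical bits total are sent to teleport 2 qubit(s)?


Quantum teleportation requires 2 classical bits per qubit teleported.
2 qubit(s) -> 2 * 2 = 4 classical bits

4


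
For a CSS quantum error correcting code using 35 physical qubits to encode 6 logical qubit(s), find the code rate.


Code rate R = k/n
= 6/35
= 0.1714

0.1714


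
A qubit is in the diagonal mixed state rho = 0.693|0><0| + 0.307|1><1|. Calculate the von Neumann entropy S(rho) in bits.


S = -p*log2(p) - (1-p)*log2(1-p)
p = 0.6930, 1-p = 0.3070
= -0.6930 * log2(0.6930) - 0.3070 * log2(0.3070)
= -(-0.3666) - (-0.5230)
= 0.8897

0.8897


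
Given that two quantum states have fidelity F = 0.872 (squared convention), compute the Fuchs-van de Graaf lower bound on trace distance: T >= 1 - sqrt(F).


Fuchs-van de Graaf (squared-fidelity convention): 1 - sqrt(F) <= T <= sqrt(1 - F).
Lower bound: T >= 1 - sqrt(F)
sqrt(F) = sqrt(0.872) = 0.9338
T >= 1 - 0.9338
T >= 0.0662

0.0662


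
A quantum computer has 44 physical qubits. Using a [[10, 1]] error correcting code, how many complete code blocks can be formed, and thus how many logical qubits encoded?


Each code block uses 10 physical qubits for 1 logical qubit(s).
Number of complete blocks = floor(44 / 10) = 4
Logical qubits = 4 * 1
= 4

4


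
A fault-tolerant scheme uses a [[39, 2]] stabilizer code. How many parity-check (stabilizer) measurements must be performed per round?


For an [[n,k]] stabilizer code:
Number of stabilizer generators = n - k
= 39 - 2
= 37

37


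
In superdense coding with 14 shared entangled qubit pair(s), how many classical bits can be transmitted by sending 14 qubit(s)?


Superdense coding allows 2 classical bits per shared entangled pair.
14 pair(s) -> 2 * 14 = 28 classical bits

28


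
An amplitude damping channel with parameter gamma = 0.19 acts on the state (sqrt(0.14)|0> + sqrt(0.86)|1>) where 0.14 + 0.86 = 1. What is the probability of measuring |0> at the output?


For amplitude damping with parameter gamma on state sqrt(a)|0> + sqrt(b)|1>:
alpha^2 = 0.14, beta^2 = 0.86
P(|0>) = alpha^2 + gamma * beta^2
= 0.14 + 0.19 * 0.86
= 0.14 + 0.1634
= 0.3034

0.3034


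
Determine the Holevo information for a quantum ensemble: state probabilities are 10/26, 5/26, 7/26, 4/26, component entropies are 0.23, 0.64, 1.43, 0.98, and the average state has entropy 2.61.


chi = S(rho) - sum_i p_i * S(rho_i)
Weighted entropy = 10/26 * 0.23 + 5/26 * 0.64 + 7/26 * 1.43 + 4/26 * 0.98
= 0.7473
chi = 2.61 - 0.7473
= 1.8627

1.8627


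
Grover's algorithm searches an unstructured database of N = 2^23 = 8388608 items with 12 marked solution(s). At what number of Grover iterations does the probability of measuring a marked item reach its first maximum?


After j Grover iterations the success probability is P(j) = sin^2((2j+1)*theta), where sin(theta) = sqrt(k/N).
N = 2^23 = 8388608, k = 12
sin(theta) = sqrt(k/N) = 0.001196039913
theta = arcsin(sqrt(k/N)) = 0.001196040199 rad
P(j) reaches its first maximum when (2j+1)*theta is as close as possible to pi/2, i.e. j = round(pi/(4*theta) - 1/2).
pi/(4*theta) - 1/2 = 656.1654
(For comparison, the common estimate pi/4 * sqrt(N/k) = 656.6655; the exact maximiser is used here.)
Optimal iterations = 656

656


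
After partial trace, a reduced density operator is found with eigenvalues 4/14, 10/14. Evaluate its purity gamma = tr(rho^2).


tr(rho^2) = sum of eigenvalues squared
= (4/14)^2 + (10/14)^2
= (16 + 100) / 196
= 116/196
= 0.5918

0.5918


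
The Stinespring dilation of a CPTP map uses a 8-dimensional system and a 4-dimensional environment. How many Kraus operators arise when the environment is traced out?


Tracing out the environment in an orthonormal basis {|i>_E} gives Kraus operators K_i = <i|_E U |0>_E.
Number of Kraus operators = dim(H_env) = d_env
= 4

4


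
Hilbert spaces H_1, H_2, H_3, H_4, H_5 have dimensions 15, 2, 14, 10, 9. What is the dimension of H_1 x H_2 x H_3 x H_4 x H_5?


dim(H_1 x H_2 x H_3 x H_4 x H_5) = 15 * 2 * 14 * 10 * 9
= 30 * 14 * 10 * 9
= 420 * 10 * 9
= 4200 * 9
= 37800

37800


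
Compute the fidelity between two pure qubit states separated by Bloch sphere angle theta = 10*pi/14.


For states separated by angle theta on Bloch sphere:
F = cos^2(theta/2)
theta = 10*pi/14 = 2.2440
theta/2 = 1.1220
cos(theta/2) = 0.4339
F = 0.1883

0.1883


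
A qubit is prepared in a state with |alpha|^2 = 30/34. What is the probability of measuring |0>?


|alpha|^2 = 30/34 = 0.8824
|beta|^2 = 1 - 30/34 = 4/34 = 0.1176
P(|0>) = |alpha|^2 = 0.8824

0.8824


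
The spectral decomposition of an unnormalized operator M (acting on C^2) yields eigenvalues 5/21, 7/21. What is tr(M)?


tr(M) = sum of eigenvalues
= 5/21 + 7/21
= 12/21
= 0.5714

0.5714


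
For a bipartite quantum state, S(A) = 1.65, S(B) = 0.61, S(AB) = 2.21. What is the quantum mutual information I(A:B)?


I(A:B) = S(A) + S(B) - S(AB)
= 1.65 + 0.61 - 2.21
= 0.0500

0.0500


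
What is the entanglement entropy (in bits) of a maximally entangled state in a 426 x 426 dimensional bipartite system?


For a maximally entangled state in d x d:
S = log2(d) = log2(426)
= 8.7347

8.7347


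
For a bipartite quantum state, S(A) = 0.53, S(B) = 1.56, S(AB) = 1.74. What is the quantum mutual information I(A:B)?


I(A:B) = S(A) + S(B) - S(AB)
= 0.53 + 1.56 - 1.74
= 0.3500

0.3500


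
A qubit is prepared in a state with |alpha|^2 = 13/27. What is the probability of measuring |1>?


|alpha|^2 = 13/27 = 0.4815
|beta|^2 = 1 - 13/27 = 14/27 = 0.5185
P(|1>) = |beta|^2 = 0.5185

0.5185


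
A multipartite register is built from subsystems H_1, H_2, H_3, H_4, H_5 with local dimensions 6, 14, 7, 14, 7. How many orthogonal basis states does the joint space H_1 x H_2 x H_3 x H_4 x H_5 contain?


dim(H_1 x H_2 x H_3 x H_4 x H_5) = 6 * 14 * 7 * 14 * 7
= 84 * 7 * 14 * 7
= 588 * 14 * 7
= 8232 * 7
= 57624

57624


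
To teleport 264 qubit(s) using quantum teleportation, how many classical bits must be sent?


Quantum teleportation requires 2 classical bits per qubit teleported.
264 qubit(s) -> 2 * 264 = 528 classical bits

528


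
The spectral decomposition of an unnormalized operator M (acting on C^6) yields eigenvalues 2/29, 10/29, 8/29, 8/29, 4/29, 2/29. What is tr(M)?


tr(M) = sum of eigenvalues
= 2/29 + 10/29 + 8/29 + 8/29 + 4/29 + 2/29
= 34/29
= 1.1724

1.1724


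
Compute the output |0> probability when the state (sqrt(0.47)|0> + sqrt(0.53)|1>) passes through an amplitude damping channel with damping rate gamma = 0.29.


For amplitude damping with parameter gamma on state sqrt(a)|0> + sqrt(b)|1>:
alpha^2 = 0.47, beta^2 = 0.53
P(|0>) = alpha^2 + gamma * beta^2
= 0.47 + 0.29 * 0.53
= 0.47 + 0.1537
= 0.6237

0.6237


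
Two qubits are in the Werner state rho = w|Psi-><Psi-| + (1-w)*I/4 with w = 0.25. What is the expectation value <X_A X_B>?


|Psi-> = (|01> - |10>)/sqrt(2)
For the pure Bell state, <X_A X_B> = -1 (Bell-state Pauli correlator).
The maximally-mixed part I/4 has tr(I/4 * P tensor P) = 0 for any traceless Pauli P.
So <X_A X_B>_rho = w * (-1) + (1 - w) * 0
= 0.25 * (-1)
= -0.2500

-0.2500


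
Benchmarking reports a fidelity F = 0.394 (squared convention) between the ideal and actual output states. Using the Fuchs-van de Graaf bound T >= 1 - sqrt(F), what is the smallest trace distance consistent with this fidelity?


Fuchs-van de Graaf (squared-fidelity convention): 1 - sqrt(F) <= T <= sqrt(1 - F).
Lower bound: T >= 1 - sqrt(F)
sqrt(F) = sqrt(0.394) = 0.6277
T >= 1 - 0.6277
T >= 0.3723

0.3723


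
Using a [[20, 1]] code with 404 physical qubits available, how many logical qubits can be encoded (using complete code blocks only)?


Each code block uses 20 physical qubits for 1 logical qubit(s).
Number of complete blocks = floor(404 / 20) = 20
Logical qubits = 20 * 1
= 20

20


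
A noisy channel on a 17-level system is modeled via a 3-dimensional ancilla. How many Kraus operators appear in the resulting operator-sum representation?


Tracing out the environment in an orthonormal basis {|i>_E} gives Kraus operators K_i = <i|_E U |0>_E.
Number of Kraus operators = dim(H_env) = d_env
= 3

3


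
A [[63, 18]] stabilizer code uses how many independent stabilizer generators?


For an [[n,k]] stabilizer code:
Number of stabilizer generators = n - k
= 63 - 18
= 45

45


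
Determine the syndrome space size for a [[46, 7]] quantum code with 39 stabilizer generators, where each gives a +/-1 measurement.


Each stabilizer generator gives a binary (+1 or -1) measurement outcome.
With 39 independent generators:
Total syndromes = 2^39
= 549755813888

549755813888


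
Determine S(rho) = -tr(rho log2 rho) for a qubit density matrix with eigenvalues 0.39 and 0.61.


S = -p*log2(p) - (1-p)*log2(1-p)
p = 0.3900, 1-p = 0.6100
= -0.3900 * log2(0.3900) - 0.6100 * log2(0.6100)
= -(-0.5298) - (-0.4350)
= 0.9648

0.9648


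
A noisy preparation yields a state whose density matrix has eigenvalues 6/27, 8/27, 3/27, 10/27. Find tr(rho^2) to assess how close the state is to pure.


tr(rho^2) = sum of eigenvalues squared
= (6/27)^2 + (8/27)^2 + (3/27)^2 + (10/27)^2
= (36 + 64 + 9 + 100) / 729
= 209/729
= 0.2867

0.2867


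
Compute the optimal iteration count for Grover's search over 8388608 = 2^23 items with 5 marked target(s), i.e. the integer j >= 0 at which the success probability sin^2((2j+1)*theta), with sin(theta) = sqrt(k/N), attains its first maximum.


After j Grover iterations the success probability is P(j) = sin^2((2j+1)*theta), where sin(theta) = sqrt(k/N).
N = 2^23 = 8388608, k = 5
sin(theta) = sqrt(k/N) = 0.0007720404444
theta = arcsin(sqrt(k/N)) = 0.0007720405211 rad
P(j) reaches its first maximum when (2j+1)*theta is as close as possible to pi/2, i.e. j = round(pi/(4*theta) - 1/2).
pi/(4*theta) - 1/2 = 1016.8017
(For comparison, the common estimate pi/4 * sqrt(N/k) = 1017.3018; the exact maximiser is used here.)
Optimal iterations = 1017

1017


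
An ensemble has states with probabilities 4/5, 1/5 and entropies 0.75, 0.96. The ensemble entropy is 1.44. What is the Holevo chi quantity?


chi = S(rho) - sum_i p_i * S(rho_i)
Weighted entropy = 4/5 * 0.75 + 1/5 * 0.96
= 0.7920
chi = 1.44 - 0.7920
= 0.6480

0.6480


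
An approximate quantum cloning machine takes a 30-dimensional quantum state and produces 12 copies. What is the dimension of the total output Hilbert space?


Output space = H^(tensor 12) where dim(H) = 30
dim = 30^12
= 900 (after 2 factors)
= 27000 (after 3 factors)
= 810000 (after 4 factors)
= 24300000 (after 5 factors)
= 729000000 (after 6 factors)
= 21870000000 (after 7 factors)
= 656100000000 (after 8 factors)
= 19683000000000 (after 9 factors)
= 590490000000000 (after 10 factors)
= 17714700000000000 (after 11 factors)
= 531441000000000000 (after 12 factors)
= 531441000000000000

531441000000000000


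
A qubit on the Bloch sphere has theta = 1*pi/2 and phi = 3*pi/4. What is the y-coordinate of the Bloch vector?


theta = 1.5708, phi = 2.3562
r_y = sin(theta)*sin(phi) = 1.0000 * 0.7071
r_y = 0.7071

0.7071


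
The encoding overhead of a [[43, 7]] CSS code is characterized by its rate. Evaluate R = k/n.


Code rate R = k/n
= 7/43
= 0.1628

0.1628


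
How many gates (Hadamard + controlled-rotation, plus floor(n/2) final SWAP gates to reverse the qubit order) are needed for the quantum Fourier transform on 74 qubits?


Hadamard gates: 74
Controlled rotations: n*(n-1)/2 = 74*73/2 = 2701
SWAP gates: floor(n/2) = floor(74/2) = 37
Total = 74 + 2701 + 37
= 2812

2812


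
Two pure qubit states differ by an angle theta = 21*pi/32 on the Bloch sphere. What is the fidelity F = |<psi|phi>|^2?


For states separated by angle theta on Bloch sphere:
F = cos^2(theta/2)
theta = 21*pi/32 = 2.0617
theta/2 = 1.0308
cos(theta/2) = 0.5141
F = 0.2643

0.2643


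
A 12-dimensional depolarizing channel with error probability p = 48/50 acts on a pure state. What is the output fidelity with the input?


F = (1-p) + p/d
= (1 - 0.9600) + 0.9600/12
= 0.0400 + 0.0800
= 0.1200

0.1200


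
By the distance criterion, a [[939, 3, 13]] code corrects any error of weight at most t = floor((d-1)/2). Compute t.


Code parameters: [[939, 3, 13]], distance d = 13.
Number of correctable errors = floor((d-1)/2)
= floor((13 - 1)/2)
= floor(12/2)
= 6

6


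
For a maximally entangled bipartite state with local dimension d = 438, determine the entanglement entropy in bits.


For a maximally entangled state in d x d:
S = log2(d) = log2(438)
= 8.7748

8.7748


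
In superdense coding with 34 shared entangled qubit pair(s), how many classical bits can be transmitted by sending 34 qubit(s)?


Superdense coding allows 2 classical bits per shared entangled pair.
34 pair(s) -> 2 * 34 = 68 classical bits

68


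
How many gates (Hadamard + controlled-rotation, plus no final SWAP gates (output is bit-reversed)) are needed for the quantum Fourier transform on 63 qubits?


Hadamard gates: 63
Controlled rotations: n*(n-1)/2 = 63*62/2 = 1953
SWAP gates: 0 (omitted)
Total = 63 + 1953
= 2016

2016


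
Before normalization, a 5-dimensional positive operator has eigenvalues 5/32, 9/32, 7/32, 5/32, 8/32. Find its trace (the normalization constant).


tr(M) = sum of eigenvalues
= 5/32 + 9/32 + 7/32 + 5/32 + 8/32
= 34/32
= 1.0625

1.0625


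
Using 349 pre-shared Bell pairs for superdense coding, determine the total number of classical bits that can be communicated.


Superdense coding allows 2 classical bits per shared entangled pair.
349 pair(s) -> 2 * 349 = 698 classical bits

698


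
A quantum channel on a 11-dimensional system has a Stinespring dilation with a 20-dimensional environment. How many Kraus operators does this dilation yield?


Tracing out the environment in an orthonormal basis {|i>_E} gives Kraus operators K_i = <i|_E U |0>_E.
Number of Kraus operators = dim(H_env) = d_env
= 20

20


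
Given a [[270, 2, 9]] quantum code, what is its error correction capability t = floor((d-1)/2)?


Code parameters: [[270, 2, 9]], distance d = 9.
Number of correctable errors = floor((d-1)/2)
= floor((9 - 1)/2)
= floor(8/2)
= 4

4


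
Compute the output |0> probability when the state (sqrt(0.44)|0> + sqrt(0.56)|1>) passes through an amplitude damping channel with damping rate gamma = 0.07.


For amplitude damping with parameter gamma on state sqrt(a)|0> + sqrt(b)|1>:
alpha^2 = 0.44, beta^2 = 0.56
P(|0>) = alpha^2 + gamma * beta^2
= 0.44 + 0.07 * 0.56
= 0.44 + 0.0392
= 0.4792

0.4792


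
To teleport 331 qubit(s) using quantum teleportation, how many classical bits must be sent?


Quantum teleportation requires 2 classical bits per qubit teleported.
331 qubit(s) -> 2 * 331 = 662 classical bits

662


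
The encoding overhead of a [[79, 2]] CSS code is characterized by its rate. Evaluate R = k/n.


Code rate R = k/n
= 2/79
= 0.0253

0.0253


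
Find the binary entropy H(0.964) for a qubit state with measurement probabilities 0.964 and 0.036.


S = -p*log2(p) - (1-p)*log2(1-p)
p = 0.9640, 1-p = 0.0360
= -0.9640 * log2(0.9640) - 0.0360 * log2(0.0360)
= -(-0.0510) - (-0.1727)
= 0.2236

0.2236


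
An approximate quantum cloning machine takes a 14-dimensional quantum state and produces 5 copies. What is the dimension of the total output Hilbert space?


Output space = H^(tensor 5) where dim(H) = 14
dim = 14^5
= 196 (after 2 factors)
= 2744 (after 3 factors)
= 38416 (after 4 factors)
= 537824 (after 5 factors)
= 537824

537824


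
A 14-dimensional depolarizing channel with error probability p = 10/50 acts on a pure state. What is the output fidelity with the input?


F = (1-p) + p/d
= (1 - 0.2000) + 0.2000/14
= 0.8000 + 0.0143
= 0.8143

0.8143


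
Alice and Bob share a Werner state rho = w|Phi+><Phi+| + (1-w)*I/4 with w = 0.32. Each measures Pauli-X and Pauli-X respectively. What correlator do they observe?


|Phi+> = (|00> + |11>)/sqrt(2)
For the pure Bell state, <X_A X_B> = +1 (Bell-state Pauli correlator).
The maximally-mixed part I/4 has tr(I/4 * P tensor P) = 0 for any traceless Pauli P.
So <X_A X_B>_rho = w * (+1) + (1 - w) * 0
= 0.32 * (+1)
= 0.3200

0.3200


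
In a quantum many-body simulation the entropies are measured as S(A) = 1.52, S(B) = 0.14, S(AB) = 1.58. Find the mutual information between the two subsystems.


I(A:B) = S(A) + S(B) - S(AB)
= 1.52 + 0.14 - 1.58
= 0.0800

0.0800


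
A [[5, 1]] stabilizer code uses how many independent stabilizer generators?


For an [[n,k]] stabilizer code:
Number of stabilizer generators = n - k
= 5 - 1
= 4

4


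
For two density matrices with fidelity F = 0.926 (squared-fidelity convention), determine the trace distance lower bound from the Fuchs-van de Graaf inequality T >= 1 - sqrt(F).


Fuchs-van de Graaf (squared-fidelity convention): 1 - sqrt(F) <= T <= sqrt(1 - F).
Lower bound: T >= 1 - sqrt(F)
sqrt(F) = sqrt(0.926) = 0.9623
T >= 1 - 0.9623
T >= 0.0377

0.0377


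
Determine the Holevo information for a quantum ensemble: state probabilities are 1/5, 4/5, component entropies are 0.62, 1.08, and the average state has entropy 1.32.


chi = S(rho) - sum_i p_i * S(rho_i)
Weighted entropy = 1/5 * 0.62 + 4/5 * 1.08
= 0.9880
chi = 1.32 - 0.9880
= 0.3320

0.3320


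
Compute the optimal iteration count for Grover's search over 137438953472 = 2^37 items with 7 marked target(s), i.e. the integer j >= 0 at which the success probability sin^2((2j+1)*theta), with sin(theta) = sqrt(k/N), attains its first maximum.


After j Grover iterations the success probability is P(j) = sin^2((2j+1)*theta), where sin(theta) = sqrt(k/N).
N = 2^37 = 137438953472, k = 7
sin(theta) = sqrt(k/N) = 7.136645101e-06
theta = arcsin(sqrt(k/N)) = 7.136645101e-06 rad
P(j) reaches its first maximum when (2j+1)*theta is as close as possible to pi/2, i.e. j = round(pi/(4*theta) - 1/2).
pi/(4*theta) - 1/2 = 110050.9531
(For comparison, the common estimate pi/4 * sqrt(N/k) = 110051.4531; the exact maximiser is used here.)
Optimal iterations = 110051

110051


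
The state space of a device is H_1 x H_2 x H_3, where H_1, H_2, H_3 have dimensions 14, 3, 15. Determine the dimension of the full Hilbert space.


dim(H_1 x H_2 x H_3) = 14 * 3 * 15
= 42 * 15
= 630

630


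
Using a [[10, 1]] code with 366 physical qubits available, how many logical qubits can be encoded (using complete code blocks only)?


Each code block uses 10 physical qubits for 1 logical qubit(s).
Number of complete blocks = floor(366 / 10) = 36
Logical qubits = 36 * 1
= 36

36


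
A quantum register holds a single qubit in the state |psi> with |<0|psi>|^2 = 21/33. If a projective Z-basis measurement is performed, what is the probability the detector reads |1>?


|alpha|^2 = 21/33 = 0.6364
|beta|^2 = 1 - 21/33 = 12/33 = 0.3636
P(|1>) = |beta|^2 = 0.3636

0.3636


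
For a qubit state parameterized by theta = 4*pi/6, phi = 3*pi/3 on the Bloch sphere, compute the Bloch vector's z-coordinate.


theta = 2.0944, phi = 3.1416
r_z = cos(theta) = -0.5000

-0.5000


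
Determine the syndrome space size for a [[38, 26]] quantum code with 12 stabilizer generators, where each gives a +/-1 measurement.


Each stabilizer generator gives a binary (+1 or -1) measurement outcome.
With 12 independent generators:
Total syndromes = 2^12
= 4096

4096


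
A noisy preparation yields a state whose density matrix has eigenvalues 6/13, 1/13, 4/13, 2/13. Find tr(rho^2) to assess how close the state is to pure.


tr(rho^2) = sum of eigenvalues squared
= (6/13)^2 + (1/13)^2 + (4/13)^2 + (2/13)^2
= (36 + 1 + 16 + 4) / 169
= 57/169
= 0.3373

0.3373


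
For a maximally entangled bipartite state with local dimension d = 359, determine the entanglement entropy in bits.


For a maximally entangled state in d x d:
S = log2(d) = log2(359)
= 8.4878

8.4878


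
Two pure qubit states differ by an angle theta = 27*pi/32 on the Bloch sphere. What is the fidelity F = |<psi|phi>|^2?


For states separated by angle theta on Bloch sphere:
F = cos^2(theta/2)
theta = 27*pi/32 = 2.6507
theta/2 = 1.3254
cos(theta/2) = 0.2430
F = 0.0590

0.0590


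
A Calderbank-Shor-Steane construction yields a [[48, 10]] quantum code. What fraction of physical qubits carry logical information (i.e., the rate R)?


Code rate R = k/n
= 10/48
= 0.2083

0.2083


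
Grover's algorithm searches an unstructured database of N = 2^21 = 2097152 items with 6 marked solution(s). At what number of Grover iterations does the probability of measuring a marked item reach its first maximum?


After j Grover iterations the success probability is P(j) = sin^2((2j+1)*theta), where sin(theta) = sqrt(k/N).
N = 2^21 = 2097152, k = 6
sin(theta) = sqrt(k/N) = 0.001691455867
theta = arcsin(sqrt(k/N)) = 0.001691456673 rad
P(j) reaches its first maximum when (2j+1)*theta is as close as possible to pi/2, i.e. j = round(pi/(4*theta) - 1/2).
pi/(4*theta) - 1/2 = 463.8324
(For comparison, the common estimate pi/4 * sqrt(N/k) = 464.3326; the exact maximiser is used here.)
Optimal iterations = 464

464


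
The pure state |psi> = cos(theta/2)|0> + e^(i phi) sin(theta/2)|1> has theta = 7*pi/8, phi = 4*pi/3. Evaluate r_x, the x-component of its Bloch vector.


theta = 2.7489, phi = 4.1888
r_x = sin(theta)*cos(phi) = 0.3827 * -0.5000
r_x = -0.1913

-0.1913


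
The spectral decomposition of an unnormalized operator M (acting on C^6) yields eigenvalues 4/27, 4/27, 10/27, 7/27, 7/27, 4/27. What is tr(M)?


tr(M) = sum of eigenvalues
= 4/27 + 4/27 + 10/27 + 7/27 + 7/27 + 4/27
= 36/27
= 1.3333

1.3333


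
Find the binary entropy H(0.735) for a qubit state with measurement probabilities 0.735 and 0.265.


S = -p*log2(p) - (1-p)*log2(1-p)
p = 0.7350, 1-p = 0.2650
= -0.7350 * log2(0.7350) - 0.2650 * log2(0.2650)
= -(-0.3265) - (-0.5077)
= 0.8342

0.8342


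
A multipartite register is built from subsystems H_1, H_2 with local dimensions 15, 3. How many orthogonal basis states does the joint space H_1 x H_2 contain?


dim(H_1 x H_2) = 15 * 3
= 45

45


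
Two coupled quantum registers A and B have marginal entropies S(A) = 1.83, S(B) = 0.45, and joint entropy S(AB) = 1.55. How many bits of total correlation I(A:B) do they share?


I(A:B) = S(A) + S(B) - S(AB)
= 1.83 + 0.45 - 1.55
= 0.7300

0.7300


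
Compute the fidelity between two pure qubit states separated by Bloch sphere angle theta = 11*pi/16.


For states separated by angle theta on Bloch sphere:
F = cos^2(theta/2)
theta = 11*pi/16 = 2.1598
theta/2 = 1.0799
cos(theta/2) = 0.4714
F = 0.2222

0.2222


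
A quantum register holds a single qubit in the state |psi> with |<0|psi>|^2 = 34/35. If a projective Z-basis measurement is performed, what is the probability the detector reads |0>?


|alpha|^2 = 34/35 = 0.9714
|beta|^2 = 1 - 34/35 = 1/35 = 0.0286
P(|0>) = |alpha|^2 = 0.9714

0.9714


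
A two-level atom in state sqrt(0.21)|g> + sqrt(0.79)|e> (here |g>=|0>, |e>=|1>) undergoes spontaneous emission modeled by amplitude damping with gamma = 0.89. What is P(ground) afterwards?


For amplitude damping with parameter gamma on state sqrt(a)|0> + sqrt(b)|1>:
alpha^2 = 0.21, beta^2 = 0.79
P(|0>) = alpha^2 + gamma * beta^2
= 0.21 + 0.89 * 0.79
= 0.21 + 0.7031
= 0.9131

0.9131


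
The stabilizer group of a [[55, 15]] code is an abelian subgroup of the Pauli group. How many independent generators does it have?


For an [[n,k]] stabilizer code:
Number of stabilizer generators = n - k
= 55 - 15
= 40

40


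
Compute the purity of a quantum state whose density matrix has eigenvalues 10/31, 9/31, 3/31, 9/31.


tr(rho^2) = sum of eigenvalues squared
= (10/31)^2 + (9/31)^2 + (3/31)^2 + (9/31)^2
= (100 + 81 + 9 + 81) / 961
= 271/961
= 0.2820

0.2820


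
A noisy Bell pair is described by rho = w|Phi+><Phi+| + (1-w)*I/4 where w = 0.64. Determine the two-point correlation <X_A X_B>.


|Phi+> = (|00> + |11>)/sqrt(2)
For the pure Bell state, <X_A X_B> = +1 (Bell-state Pauli correlator).
The maximally-mixed part I/4 has tr(I/4 * P tensor P) = 0 for any traceless Pauli P.
So <X_A X_B>_rho = w * (+1) + (1 - w) * 0
= 0.64 * (+1)
= 0.6400

0.6400


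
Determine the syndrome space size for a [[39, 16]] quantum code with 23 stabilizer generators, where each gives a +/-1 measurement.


Each stabilizer generator gives a binary (+1 or -1) measurement outcome.
With 23 independent generators:
Total syndromes = 2^23
= 8388608

8388608


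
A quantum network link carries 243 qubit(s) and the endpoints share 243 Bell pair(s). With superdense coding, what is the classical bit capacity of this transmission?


Superdense coding allows 2 classical bits per shared entangled pair.
243 pair(s) -> 2 * 243 = 486 classical bits

486


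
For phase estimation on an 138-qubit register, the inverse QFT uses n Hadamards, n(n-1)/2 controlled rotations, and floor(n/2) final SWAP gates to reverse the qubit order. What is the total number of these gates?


Hadamard gates: 138
Controlled rotations: n*(n-1)/2 = 138*137/2 = 9453
SWAP gates: floor(n/2) = floor(138/2) = 69
Total = 138 + 9453 + 69
= 9660

9660


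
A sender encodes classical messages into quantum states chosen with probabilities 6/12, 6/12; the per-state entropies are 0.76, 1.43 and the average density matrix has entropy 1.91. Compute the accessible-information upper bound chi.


chi = S(rho) - sum_i p_i * S(rho_i)
Weighted entropy = 6/12 * 0.76 + 6/12 * 1.43
= 1.0950
chi = 1.91 - 1.0950
= 0.8150

0.8150


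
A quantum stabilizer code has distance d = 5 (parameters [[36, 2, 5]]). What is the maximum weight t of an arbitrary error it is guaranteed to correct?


Code parameters: [[36, 2, 5]], distance d = 5.
Number of correctable errors = floor((d-1)/2)
= floor((5 - 1)/2)
= floor(4/2)
= 2

2


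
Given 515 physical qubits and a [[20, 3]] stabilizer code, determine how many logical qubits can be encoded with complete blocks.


Each code block uses 20 physical qubits for 3 logical qubit(s).
Number of complete blocks = floor(515 / 20) = 25
Logical qubits = 25 * 3
= 75

75


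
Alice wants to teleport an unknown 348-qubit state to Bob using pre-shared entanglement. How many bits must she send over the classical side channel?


Quantum teleportation requires 2 classical bits per qubit teleported.
348 qubit(s) -> 2 * 348 = 696 classical bits

696


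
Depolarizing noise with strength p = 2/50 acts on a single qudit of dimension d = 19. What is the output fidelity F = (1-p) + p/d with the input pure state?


F = (1-p) + p/d
= (1 - 0.0400) + 0.0400/19
= 0.9600 + 0.0021
= 0.9621

0.9621
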